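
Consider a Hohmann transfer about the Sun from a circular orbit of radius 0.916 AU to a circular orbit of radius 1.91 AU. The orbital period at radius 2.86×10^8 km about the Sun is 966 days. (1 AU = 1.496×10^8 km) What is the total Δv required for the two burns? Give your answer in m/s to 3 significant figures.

From Kepler's third law T² = 4π²r³/μ at r = 2.86×10^8 km, T = 966 days = 966 × 86400 s = 8.34624×10^7 s: μ = 4π²r³/T² = 1.32579×10^11 km³/s².
In km: r₁ = 0.916 × 1.496×10^8 = 1.370336×10^8 km; r₂ = 1.91 × 1.496×10^8 = 2.85736×10^8 km.
Semi-major axis of the transfer orbit: a_t = (1.370336×10^8 + 2.85736×10^8)/2 = 2.113848×10^8 km.
Circular speed at r₁: v₁ = √(μ/r₁) = √(1.32579×10^11/1.370336×10^8) = 31.1046 km/s.
Transfer-orbit speed at r₁ (v² = μ(2/r − 1/a)): v_p = √[μ(2/r₁ − 1/a_t)] = 36.1635 km/s.
First burn Δv₁ = |v_p − v₁| = 5.059 km/s.
At r₂, v₂ = √(μ/r₂) = 21.540 km/s.
Transfer-orbit speed at r₂: v_a = √[μ(2/r₂ − 1/a_t)] = 17.343 km/s.
Second burn Δv₂ = |v₂ − v_a| = 4.197 km/s.
Total Δv = Δv₁ + Δv₂ = 9.256 km/s.

Δv = 9260 m/s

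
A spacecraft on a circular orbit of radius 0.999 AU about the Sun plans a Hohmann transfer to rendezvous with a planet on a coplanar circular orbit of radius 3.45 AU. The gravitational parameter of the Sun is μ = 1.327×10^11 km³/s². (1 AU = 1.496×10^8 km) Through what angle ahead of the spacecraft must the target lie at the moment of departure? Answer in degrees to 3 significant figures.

φ = 86.8°

In km: r₁ = 0.999 × 1.496×10^8 = 1.494504×10^8 km; r₂ = 3.45 × 1.496×10^8 = 5.1612×10^8 km.
Transfer-ellipse semi-major axis a_t = (r₁ + r₂)/2 = (1.494504×10^8 + 5.1612×10^8)/2 = 3.327852×10^8 km.
The half-period of the transfer ellipse is t = π√(a_t³/μ) = 5.23553×10^7 s.
Target angular speed ω₂ = √(μ/r₂³) = 3.10677×10^-8 rad/s.
Angle swept by the target during transfer: ω₂·t = 1.626559 rad = 93.19°.
The spacecraft traverses 180° on the transfer ellipse, so the target must lead by 180° − 93.19° = 86.8°.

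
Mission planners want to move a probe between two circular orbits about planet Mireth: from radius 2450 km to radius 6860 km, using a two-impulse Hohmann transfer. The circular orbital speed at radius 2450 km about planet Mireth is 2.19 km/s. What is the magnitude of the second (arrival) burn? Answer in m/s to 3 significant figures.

From the circular-orbit relation v² = μ/r at r = 2450 km: μ = v²r = (2.19)² × 2450 = 11750.4 km³/s².
Transfer-ellipse semi-major axis a_t = (r₁ + r₂)/2 = (2450 + 6860)/2 = 4655 km.
Circular speed at r = 6860 km: v_c = √(μ/r) = 1.3088 km/s.
Transfer-orbit speed at the same r (vis-viva, a = a_t): v_t = √[μ(2/r − 1/a_t)] = 0.94949 km/s.
Δv₂ = |v_t − v_c| = |0.94949 − 1.3088| = 0.3593 km/s.

Δv₂ = 359 m/s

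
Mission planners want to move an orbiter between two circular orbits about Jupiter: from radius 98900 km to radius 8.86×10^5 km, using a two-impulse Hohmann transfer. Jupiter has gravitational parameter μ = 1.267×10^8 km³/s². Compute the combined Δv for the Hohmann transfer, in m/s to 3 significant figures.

Δv = 18800 m/s

Transfer-ellipse semi-major axis a_t = (r₁ + r₂)/2 = (98900 + 8.860×10^5)/2 = 4.9245×10^5 km.
At r₁ the circular-orbit speed is v₁ = √(μ/r₁) = 35.79 km/s.
On the transfer ellipse at r₁, vis-viva equation gives v_p = √[μ(2/r₁ − 1/a_t)] = 48.01 km/s.
First burn Δv₁ = |v_p − v₁| = 12.22 km/s.
At r₂, v₂ = √(μ/r₂) = 11.958 km/s.
Transfer-orbit speed at r₂: v_a = √[μ(2/r₂ − 1/a_t)] = 5.3591 km/s.
Second burn Δv₂ = |v₂ − v_a| = 6.599 km/s.
Total Δv = Δv₁ + Δv₂ = 18.82 km/s.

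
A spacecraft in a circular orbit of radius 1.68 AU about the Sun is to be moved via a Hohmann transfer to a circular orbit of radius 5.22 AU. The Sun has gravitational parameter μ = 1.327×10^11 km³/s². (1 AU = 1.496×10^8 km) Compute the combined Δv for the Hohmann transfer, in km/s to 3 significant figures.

Δv = 9.23 km/s

In km: r₁ = 1.68 × 1.496×10^8 = 2.51328×10^8 km; r₂ = 5.22 × 1.496×10^8 = 7.80912×10^8 km.
Transfer-ellipse semi-major axis a_t = (r₁ + r₂)/2 = (2.51328×10^8 + 7.80912×10^8)/2 = 5.1612×10^8 km.
Circular speed at r₁: v₁ = √(μ/r₁) = √(1.327×10^11/2.51328×10^8) = 22.978 km/s.
Transfer-orbit speed at r₁ (v² = μ(2/r − 1/a)): v_p = √[μ(2/r₁ − 1/a_t)] = 28.264 km/s.
First burn Δv₁ = |v_p − v₁| = 5.286 km/s.
At r₂, v₂ = √(μ/r₂) = 13.036 km/s.
Transfer-orbit speed at r₂: v_a = √[μ(2/r₂ − 1/a_t)] = 9.0966 km/s.
Second burn Δv₂ = |v₂ − v_a| = 3.939 km/s.
Δv = Δv₁ + Δv₂ = 5.286 + 3.939 = 9.225 km/s.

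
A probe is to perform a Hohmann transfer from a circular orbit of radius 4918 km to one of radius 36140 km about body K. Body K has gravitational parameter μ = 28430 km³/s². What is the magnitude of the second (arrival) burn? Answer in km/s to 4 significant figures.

Δv₂ = 0.4528 km/s

Transfer-ellipse semi-major axis a_t = (r₁ + r₂)/2 = (4918 + 36140)/2 = 20529 km.
On the circular orbit at r = 36140 km, v_c = √(μ/r) = 0.8869 km/s.
Vis-viva on the transfer ellipse at r = 36140 km gives v_t = √[μ(2/r − 1/a_t)] = 0.4341 km/s.
Δv₂ = |v_t − v_c| = |0.4341 − 0.8869| = 0.4528 km/s.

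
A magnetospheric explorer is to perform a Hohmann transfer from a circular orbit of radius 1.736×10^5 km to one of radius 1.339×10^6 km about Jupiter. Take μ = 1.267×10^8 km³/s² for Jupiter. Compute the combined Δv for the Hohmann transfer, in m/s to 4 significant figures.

Semi-major axis of the transfer orbit: a_t = (1.736×10^5 + 1.339×10^6)/2 = 7.563×10^5 km.
At r₁ the circular-orbit speed is v₁ = √(μ/r₁) = 27.016 km/s.
Transfer-orbit speed at r₁ (v² = μ(2/r − 1/a)): v_p = √[μ(2/r₁ − 1/a_t)] = 35.947 km/s.
First burn Δv₁ = |v_p − v₁| = 8.931 km/s.
At r₂, v₂ = √(μ/r₂) = 9.727 km/s.
Transfer-orbit speed at r₂: v_a = √[μ(2/r₂ − 1/a_t)] = 4.660 km/s.
Second burn Δv₂ = |v₂ − v_a| = 5.067 km/s.
Δv = Δv₁ + Δv₂ = 8.931 + 5.067 = 14.00 km/s.

Δv = 14000 m/s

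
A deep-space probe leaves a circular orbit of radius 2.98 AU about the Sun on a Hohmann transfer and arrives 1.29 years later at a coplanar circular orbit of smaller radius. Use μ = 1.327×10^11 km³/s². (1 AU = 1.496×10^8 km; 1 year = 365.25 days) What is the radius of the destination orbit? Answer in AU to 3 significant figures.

In km: r₁ = 2.98 × 1.496×10^8 = 4.45808×10^8 km.
Transfer time t = 1.29 years × 365.25 × 86400 s = 4.0709304×10^7 s, and t = π√(a_t³/μ).
So a_t = (μ t²/π²)^(1/3) = (1.327×10^11 × (4.0709304×10^7)² / π²)^(1/3) = 2.8140×10^8 km.
Since a_t = (r₁ + r₂)/2, r₂ = 2a_t − r₁ = 2×2.8140×10^8 − 4.45808×10^8 = 1.16992×10^8 km.
In AU: r₂ = 1.16992×10^8 / 1.496×10^8 = 0.782 AU.

r₂ = 0.782 AU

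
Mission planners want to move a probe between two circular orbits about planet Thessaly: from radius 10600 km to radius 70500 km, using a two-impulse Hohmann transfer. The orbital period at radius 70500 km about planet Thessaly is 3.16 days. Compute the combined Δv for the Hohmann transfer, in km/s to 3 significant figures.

From Kepler's third law T² = 4π²r³/μ at r = 70500 km, T = 3.16 days = 3.16 × 86400 s = 2.73024×10^5 s: μ = 4π²r³/T² = 1.85578×10^5 km³/s².
The Hohmann ellipse has a_t = (r₁ + r₂)/2 = 40550 km.
Circular speed at r₁: v₁ = √(μ/r₁) = √(1.85578×10^5/10600) = 4.184 km/s.
Transfer-orbit speed at r₁ (vis-viva equation): v_p = √[μ(2/r₁ − 1/a_t)] = 5.517 km/s.
First burn Δv₁ = |v_p − v₁| = 1.333 km/s.
At r₂, v₂ = √(μ/r₂) = 1.6224 km/s.
Transfer-orbit speed at r₂: v_a = √[μ(2/r₂ − 1/a_t)] = 0.82952 km/s.
Second burn Δv₂ = |v₂ − v_a| = 0.7929 km/s.
Δv = Δv₁ + Δv₂ = 1.333 + 0.7929 = 2.126 km/s.

Δv = 2.13 km/s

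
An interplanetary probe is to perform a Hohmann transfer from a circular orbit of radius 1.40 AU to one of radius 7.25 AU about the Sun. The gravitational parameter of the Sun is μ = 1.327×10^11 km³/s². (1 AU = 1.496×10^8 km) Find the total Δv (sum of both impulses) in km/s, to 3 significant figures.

Δv = 12.2 km/s

In km: r₁ = 1.40 × 1.496×10^8 = 2.0944×10^8 km; r₂ = 7.25 × 1.496×10^8 = 1.0846×10^9 km.
Semi-major axis of the transfer orbit: a_t = (2.0944×10^8 + 1.0846×10^9)/2 = 6.4702×10^8 km.
Circular speed at r₁: v₁ = √(μ/r₁) = √(1.327×10^11/2.0944×10^8) = 25.17130 km/s.
Transfer-orbit speed at r₁ (vis-viva): v_p = √[μ(2/r₁ − 1/a_t)] = 32.58979 km/s.
First burn Δv₁ = |v_p − v₁| = 7.418 km/s.
At r₂, v₂ = √(μ/r₂) = 11.061 km/s.
Transfer-orbit speed at r₂: v_a = √[μ(2/r₂ − 1/a_t)] = 6.2932 km/s.
Second burn Δv₂ = |v₂ − v_a| = 4.768 km/s.
Δv = Δv₁ + Δv₂ = 7.418 + 4.768 = 12.19 km/s.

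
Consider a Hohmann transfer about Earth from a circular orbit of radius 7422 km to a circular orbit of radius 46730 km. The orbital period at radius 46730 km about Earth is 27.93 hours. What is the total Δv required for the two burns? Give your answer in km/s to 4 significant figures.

From Kepler's third law T² = 4π²r³/μ at r = 46730 km, T = 27.93 hours = 27.93 × 3600 s = 1.00548×10^5 s: μ = 4π²r³/T² = 3.98474×10^5 km³/s².
The Hohmann ellipse has a_t = (r₁ + r₂)/2 = 27076 km.
Circular speed at r₁: v₁ = √(μ/r₁) = √(3.98474×10^5/7422) = 7.327 km/s.
Transfer-orbit speed at r₁ (vis-viva equation): v_p = √[μ(2/r₁ − 1/a_t)] = 9.626 km/s.
First burn Δv₁ = |v_p − v₁| = 2.299 km/s.
At r₂, v₂ = √(μ/r₂) = 2.920 km/s.
Transfer-orbit speed at r₂: v_a = √[μ(2/r₂ − 1/a_t)] = 1.529 km/s.
Second burn Δv₂ = |v₂ − v_a| = 1.391 km/s.
Δv = Δv₁ + Δv₂ = 2.299 + 1.391 = 3.690 km/s.

Δv = 3.690 km/s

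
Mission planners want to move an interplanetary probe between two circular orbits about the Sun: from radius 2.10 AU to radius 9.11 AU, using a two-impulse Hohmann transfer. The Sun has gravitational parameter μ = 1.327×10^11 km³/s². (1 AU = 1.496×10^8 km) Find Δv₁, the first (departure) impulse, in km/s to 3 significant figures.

Δv₁ = 5.65 km/s

In km: r₁ = 2.10 × 1.496×10^8 = 3.1416×10^8 km; r₂ = 9.11 × 1.496×10^8 = 1.362856×10^9 km.
Semi-major axis of the transfer orbit: a_t = (3.1416×10^8 + 1.362856×10^9)/2 = 8.38508×10^8 km.
On the circular orbit at r = 3.1416×10^8 km, v_c = √(μ/r) = 20.55 km/s.
Vis-viva on the transfer ellipse at r = 3.1416×10^8 km gives v_t = √[μ(2/r − 1/a_t)] = 26.20 km/s.
Δv₁ = |v_t − v_c| = |26.20 − 20.55| = 5.650 km/s.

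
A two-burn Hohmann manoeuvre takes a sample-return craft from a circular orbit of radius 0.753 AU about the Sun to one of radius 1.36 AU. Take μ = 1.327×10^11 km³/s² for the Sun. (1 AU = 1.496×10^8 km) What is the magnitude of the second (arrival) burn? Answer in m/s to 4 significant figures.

In km: r₁ = 0.753 × 1.496×10^8 = 1.126488×10^8 km; r₂ = 1.36 × 1.496×10^8 = 2.03456×10^8 km.
Semi-major axis of the transfer orbit: a_t = (1.126488×10^8 + 2.03456×10^8)/2 = 1.580524×10^8 km.
On the circular orbit at r = 2.03456×10^8 km, v_c = √(μ/r) = 25.539 km/s.
Vis-viva on the transfer ellipse at r = 2.03456×10^8 km gives v_t = √[μ(2/r − 1/a_t)] = 21.561 km/s.
Δv₂ = |v_t − v_c| = |21.561 − 25.539| = 3.978 km/s.

Δv₂ = 3978 m/s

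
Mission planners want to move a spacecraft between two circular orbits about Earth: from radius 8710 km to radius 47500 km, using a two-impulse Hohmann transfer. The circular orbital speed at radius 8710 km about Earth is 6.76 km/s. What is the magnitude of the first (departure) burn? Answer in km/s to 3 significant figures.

Δv₁ = 2.03 km/s

From the circular-orbit relation v² = μ/r at r = 8710 km: μ = v²r = (6.76)² × 8710 = 3.98026×10^5 km³/s².
Transfer-ellipse semi-major axis a_t = (r₁ + r₂)/2 = (8710 + 47500)/2 = 28105 km.
Circular speed at r = 8710 km: v_c = √(μ/r) = 6.760 km/s.
Transfer-orbit speed at the same r (vis-viva, a = a_t): v_t = √[μ(2/r − 1/a_t)] = 8.788 km/s.
Δv₁ = |v_t − v_c| = |8.788 − 6.760| = 2.028 km/s.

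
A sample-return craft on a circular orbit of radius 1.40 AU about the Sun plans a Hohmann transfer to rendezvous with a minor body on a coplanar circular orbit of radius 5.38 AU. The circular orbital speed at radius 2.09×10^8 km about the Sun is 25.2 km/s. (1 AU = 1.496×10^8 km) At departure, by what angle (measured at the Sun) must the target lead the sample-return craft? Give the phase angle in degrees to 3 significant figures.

From the circular-orbit relation v² = μ/r at r = 2.09×10^8 km: μ = v²r = (25.2)² × 2.09×10^8 = 1.32723×10^11 km³/s².
In km: r₁ = 1.40 × 1.496×10^8 = 2.0944×10^8 km; r₂ = 5.38 × 1.496×10^8 = 8.04848×10^8 km.
Semi-major axis of the transfer orbit: a_t = (2.0944×10^8 + 8.04848×10^8)/2 = 5.07144×10^8 km.
Transfer time t = π√(a_t³/μ) = 9.84857×10^7 s.
Target angular speed ω₂ = √(μ/r₂³) = 1.59552×10^-8 rad/s.
Angle swept by the target during transfer: ω₂·t = 1.5714 rad = 90.03°.
The sample-return craft traverses 180° on the transfer ellipse, so the target must lead by 180° − 90.03° = 90.0°.

φ = 90.0°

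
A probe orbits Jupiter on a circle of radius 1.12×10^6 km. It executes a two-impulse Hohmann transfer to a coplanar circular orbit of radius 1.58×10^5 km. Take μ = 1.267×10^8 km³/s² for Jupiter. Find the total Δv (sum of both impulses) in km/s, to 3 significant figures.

The Hohmann ellipse has a_t = (r₁ + r₂)/2 = 6.390×10^5 km.
At r₁ the circular-orbit speed is v₁ = √(μ/r₁) = 10.636 km/s.
On the transfer ellipse at r₁, v² = μ(2/r − 1/a) gives v_a = √[μ(2/r₁ − 1/a_t)] = 5.2888 km/s.
First burn Δv₁ = |v_a − v₁| = 5.347 km/s.
At r₂, v₂ = √(μ/r₂) = 28.318 km/s.
Transfer-orbit speed at r₂: v_p = √[μ(2/r₂ − 1/a_t)] = 37.490 km/s.
Second burn Δv₂ = |v₂ − v_p| = 9.172 km/s.
Total Δv = Δv₁ + Δv₂ = 14.52 km/s.

Δv = 14.5 km/s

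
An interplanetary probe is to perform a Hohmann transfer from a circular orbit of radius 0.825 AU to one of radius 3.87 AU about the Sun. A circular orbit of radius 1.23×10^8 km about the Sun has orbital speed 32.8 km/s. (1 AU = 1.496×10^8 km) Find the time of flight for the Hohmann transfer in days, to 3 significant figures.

From the circular-orbit relation v² = μ/r at r = 1.23×10^8 km: μ = v²r = (32.8)² × 1.23×10^8 = 1.32328×10^11 km³/s².
In km: r₁ = 0.825 × 1.496×10^8 = 1.2342×10^8 km; r₂ = 3.87 × 1.496×10^8 = 5.78952×10^8 km.
Transfer-ellipse semi-major axis a_t = (r₁ + r₂)/2 = (1.2342×10^8 + 5.78952×10^8)/2 = 3.51186×10^8 km.
Transfer time t = π√(a_t³/μ) = π√((3.51186×10^8)³ / 1.32328×10^11) = 5.684×10^7 s.
Converting: 5.684×10^7 s ÷ 86400 s/day = 658 days.

t = 658 days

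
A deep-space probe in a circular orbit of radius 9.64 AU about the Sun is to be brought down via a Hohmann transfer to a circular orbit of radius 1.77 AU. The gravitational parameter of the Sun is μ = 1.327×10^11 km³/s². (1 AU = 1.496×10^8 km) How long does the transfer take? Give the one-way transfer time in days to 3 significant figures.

t = 2490 days

In km: r₁ = 9.64 × 1.496×10^8 = 1.442144×10^9 km; r₂ = 1.77 × 1.496×10^8 = 2.64792×10^8 km.
The Hohmann ellipse has a_t = (r₁ + r₂)/2 = 8.53468×10^8 km.
Half the transfer-orbit period gives t = π√(a_t³/μ) = 2.150×10^8 s.
Converting: 2.150×10^8 s ÷ 86400 s/day = 2490 days.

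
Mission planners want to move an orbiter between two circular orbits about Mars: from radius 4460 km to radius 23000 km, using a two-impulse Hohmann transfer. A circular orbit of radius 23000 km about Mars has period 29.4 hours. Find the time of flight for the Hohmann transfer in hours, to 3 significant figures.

t = 6.78 hours

From Kepler's third law T² = 4π²r³/μ at r = 23000 km, T = 29.4 hours = 29.4 × 3600 s = 1.0584×10^5 s: μ = 4π²r³/T² = 42878.9 km³/s².
The Hohmann ellipse has a_t = (r₁ + r₂)/2 = 13730 km.
Transfer time t = π√(a_t³/μ) = π√((13730)³ / 42878.9) = 24410 s.
Converting: 24410 s ÷ 3600 s/hour = 6.78 hours.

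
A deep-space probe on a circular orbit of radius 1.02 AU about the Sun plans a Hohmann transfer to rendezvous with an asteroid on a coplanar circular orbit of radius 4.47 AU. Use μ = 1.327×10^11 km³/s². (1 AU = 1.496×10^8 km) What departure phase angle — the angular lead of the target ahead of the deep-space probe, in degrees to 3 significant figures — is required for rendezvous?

φ = 93.4°

In km: r₁ = 1.02 × 1.496×10^8 = 1.52592×10^8 km; r₂ = 4.47 × 1.496×10^8 = 6.68712×10^8 km.
Semi-major axis of the transfer orbit: a_t = (1.52592×10^8 + 6.68712×10^8)/2 = 4.10652×10^8 km.
The half-period of the transfer ellipse is t = π√(a_t³/μ) = 7.1767×10^7 s.
The target's mean motion on its circular orbit is ω₂ = √(μ/r₂³) = 2.1066×10^-8 rad/s.
Angle swept by the target during transfer: ω₂·t = 1.5118 rad = 86.62°.
Arrival is 180° from departure on the ellipse, so φ = 180° − 86.62° = 93.4°.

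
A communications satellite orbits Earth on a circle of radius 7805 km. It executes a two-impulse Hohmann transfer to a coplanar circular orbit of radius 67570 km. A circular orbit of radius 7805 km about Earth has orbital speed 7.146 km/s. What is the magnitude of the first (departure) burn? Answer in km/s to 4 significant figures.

From the circular-orbit relation v² = μ/r at r = 7805 km: μ = v²r = (7.146)² × 7805 = 3.98565×10^5 km³/s².
Semi-major axis of the transfer orbit: a_t = (7805 + 67570)/2 = 37687.5 km.
On the circular orbit at r = 7805 km, v_c = √(μ/r) = 7.146 km/s.
Transfer-orbit speed at the same r (vis-viva, a = a_t): v_t = √[μ(2/r − 1/a_t)] = 9.568 km/s.
Δv₁ = |v_t − v_c| = |9.568 − 7.146| = 2.422 km/s.

Δv₁ = 2.422 km/s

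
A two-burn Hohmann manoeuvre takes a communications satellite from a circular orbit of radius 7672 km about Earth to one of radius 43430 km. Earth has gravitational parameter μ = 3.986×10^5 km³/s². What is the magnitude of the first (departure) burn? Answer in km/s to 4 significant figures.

Δv₁ = 2.189 km/s

Semi-major axis of the transfer orbit: a_t = (7672 + 43430)/2 = 25551 km.
On the circular orbit at r = 7672 km, v_c = √(μ/r) = 7.208 km/s.
Transfer-orbit speed at the same r (vis-viva, a = a_t): v_t = √[μ(2/r − 1/a_t)] = 9.397 km/s.
Δv₁ = |v_t − v_c| = |9.397 − 7.208| = 2.189 km/s.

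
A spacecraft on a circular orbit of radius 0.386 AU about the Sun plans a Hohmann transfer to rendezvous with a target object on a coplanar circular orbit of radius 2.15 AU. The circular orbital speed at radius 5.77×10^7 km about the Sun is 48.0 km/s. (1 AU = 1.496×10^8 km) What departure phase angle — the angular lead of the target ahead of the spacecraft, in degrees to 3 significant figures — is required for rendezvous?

φ = 98.5°

From the circular-orbit relation v² = μ/r at r = 5.77×10^7 km: μ = v²r = (48.0)² × 5.77×10^7 = 1.32941×10^11 km³/s².
In km: r₁ = 0.386 × 1.496×10^8 = 5.77456×10^7 km; r₂ = 2.15 × 1.496×10^8 = 3.2164×10^8 km.
Semi-major axis of the transfer orbit: a_t = (5.77456×10^7 + 3.2164×10^8)/2 = 1.896928×10^8 km.
The half-period of the transfer ellipse is t = π√(a_t³/μ) = 2.251×10^7 s.
The target's mean motion on its circular orbit is ω₂ = √(μ/r₂³) = 6.321×10^-8 rad/s.
Angle swept by the target during transfer: ω₂·t = 1.423 rad = 81.53°.
Arrival is 180° from departure on the ellipse, so φ = 180° − 81.53° = 98.5°.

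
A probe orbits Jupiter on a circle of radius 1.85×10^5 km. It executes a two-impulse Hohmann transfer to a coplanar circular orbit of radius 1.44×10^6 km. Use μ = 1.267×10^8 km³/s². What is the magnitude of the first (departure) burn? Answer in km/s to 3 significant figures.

The Hohmann ellipse has a_t = (r₁ + r₂)/2 = 8.125×10^5 km.
Circular speed at r = 1.850×10^5 km: v_c = √(μ/r) = 26.17 km/s.
Transfer-orbit speed at the same r (vis-viva, a = a_t): v_t = √[μ(2/r − 1/a_t)] = 34.84 km/s.
Δv₁ = |v_t − v_c| = |34.84 − 26.17| = 8.670 km/s.

Δv₁ = 8.67 km/s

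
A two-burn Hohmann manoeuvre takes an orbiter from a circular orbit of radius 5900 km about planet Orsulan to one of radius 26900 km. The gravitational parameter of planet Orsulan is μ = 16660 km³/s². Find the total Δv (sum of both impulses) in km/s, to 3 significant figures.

Semi-major axis of the transfer orbit: a_t = (5900 + 26900)/2 = 16400 km.
Circular speed at r₁: v₁ = √(μ/r₁) = √(16660/5900) = 1.6804 km/s.
Transfer-orbit speed at r₁ (vis-viva): v_p = √[μ(2/r₁ − 1/a_t)] = 2.1521 km/s.
First burn Δv₁ = |v_p − v₁| = 0.4717 km/s.
At r₂, v₂ = √(μ/r₂) = 0.7870 km/s.
Transfer-orbit speed at r₂: v_a = √[μ(2/r₂ − 1/a_t)] = 0.4720 km/s.
Second burn Δv₂ = |v₂ − v_a| = 0.3150 km/s.
Total Δv = Δv₁ + Δv₂ = 0.7867 km/s.

Δv = 0.787 km/s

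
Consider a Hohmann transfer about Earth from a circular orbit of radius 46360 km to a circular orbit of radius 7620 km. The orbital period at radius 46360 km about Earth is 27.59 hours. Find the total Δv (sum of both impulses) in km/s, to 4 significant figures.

Δv = 3.621 km/s

From Kepler's third law T² = 4π²r³/μ at r = 46360 km, T = 27.59 hours = 27.59 × 3600 s = 99324 s: μ = 4π²r³/T² = 3.98732×10^5 km³/s².
Semi-major axis of the transfer orbit: a_t = (46360 + 7620)/2 = 26990 km.
At r₁ the circular-orbit speed is v₁ = √(μ/r₁) = 2.9327 km/s.
On the transfer ellipse at r₁, vis-viva gives v_a = √[μ(2/r₁ − 1/a_t)] = 1.5583 km/s.
First burn Δv₁ = |v_a − v₁| = 1.374 km/s.
Circular speed at r₂: v₂ = √(μ/r₂) = 7.234 km/s.
Transfer-orbit speed at r₂: v_p = √[μ(2/r₂ − 1/a_t)] = 9.481 km/s.
Second burn Δv₂ = |v₂ − v_p| = 2.247 km/s.
Δv = Δv₁ + Δv₂ = 1.374 + 2.247 = 3.621 km/s.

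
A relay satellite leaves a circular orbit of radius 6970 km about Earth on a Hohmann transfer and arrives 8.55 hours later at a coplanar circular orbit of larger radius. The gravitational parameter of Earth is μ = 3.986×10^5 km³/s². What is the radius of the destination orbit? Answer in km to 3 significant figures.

Transfer time t = 8.55 hours = 30780 s, and t = π√(a_t³/μ).
So a_t = (μ t²/π²)^(1/3) = (3.986×10^5 × (30780)² / π²)^(1/3) = 33697 km.
Since a_t = (r₁ + r₂)/2, r₂ = 2a_t − r₁ = 2×33697 − 6970 = 60424 km.

r₂ = 60400 km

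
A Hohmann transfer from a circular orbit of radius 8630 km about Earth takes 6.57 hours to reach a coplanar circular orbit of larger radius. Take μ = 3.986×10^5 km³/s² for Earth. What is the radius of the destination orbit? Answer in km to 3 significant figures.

Transfer time t = 6.57 hours = 23652 s, and t = π√(a_t³/μ).
So a_t = (μ t²/π²)^(1/3) = (3.986×10^5 × (23652)² / π²)^(1/3) = 28270 km.
Since a_t = (r₁ + r₂)/2, r₂ = 2a_t − r₁ = 2×28270 − 8630 = 47910 km.

r₂ = 47900 km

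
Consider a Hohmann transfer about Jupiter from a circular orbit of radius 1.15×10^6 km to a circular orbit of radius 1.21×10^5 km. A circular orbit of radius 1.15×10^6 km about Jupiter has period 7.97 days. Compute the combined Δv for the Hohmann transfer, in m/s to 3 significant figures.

From Kepler's third law T² = 4π²r³/μ at r = 1.15×10^6 km, T = 7.97 days = 7.97 × 86400 s = 6.88608×10^5 s: μ = 4π²r³/T² = 1.26622×10^8 km³/s².
Semi-major axis of the transfer orbit: a_t = (1.150×10^6 + 1.210×10^5)/2 = 6.355×10^5 km.
Circular speed at r₁: v₁ = √(μ/r₁) = √(1.26622×10^8/1.150×10^6) = 10.493 km/s.
On the transfer ellipse at r₁, vis-viva equation gives v_a = √[μ(2/r₁ − 1/a_t)] = 4.5787 km/s.
First burn Δv₁ = |v_a − v₁| = 5.914 km/s.
At r₂, v₂ = √(μ/r₂) = 32.35 km/s.
Transfer-orbit speed at r₂: v_p = √[μ(2/r₂ − 1/a_t)] = 43.52 km/s.
Second burn Δv₂ = |v₂ − v_p| = 11.17 km/s.
Total Δv = Δv₁ + Δv₂ = 17.08 km/s.

Δv = 17100 m/s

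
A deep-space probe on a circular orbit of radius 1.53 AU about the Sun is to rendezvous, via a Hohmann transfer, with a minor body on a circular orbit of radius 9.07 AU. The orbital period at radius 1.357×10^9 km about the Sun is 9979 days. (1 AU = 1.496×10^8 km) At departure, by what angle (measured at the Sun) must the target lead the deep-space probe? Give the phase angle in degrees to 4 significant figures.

From Kepler's third law T² = 4π²r³/μ at r = 1.357×10^9 km, T = 9979 days = 9979 × 86400 s = 8.621856×10^8 s: μ = 4π²r³/T² = 1.32708×10^11 km³/s².
In km: r₁ = 1.53 × 1.496×10^8 = 2.28888×10^8 km; r₂ = 9.07 × 1.496×10^8 = 1.356872×10^9 km.
Transfer-ellipse semi-major axis a_t = (r₁ + r₂)/2 = (2.28888×10^8 + 1.356872×10^9)/2 = 7.9288×10^8 km.
Transfer time t = π√(a_t³/μ) = 1.9254×10^8 s.
Target angular speed ω₂ = √(μ/r₂³) = 7.2885×10^-9 rad/s.
Angle swept by the target during transfer: ω₂·t = 1.4033 rad = 80.40°.
Arrival is 180° from departure on the ellipse, so φ = 180° − 80.40° = 99.60°.

φ = 99.60°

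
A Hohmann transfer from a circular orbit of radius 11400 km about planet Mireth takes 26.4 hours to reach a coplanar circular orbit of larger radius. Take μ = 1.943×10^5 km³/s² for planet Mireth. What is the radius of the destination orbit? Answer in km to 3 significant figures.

Transfer time t = 26.4 hours = 95040 s, and t = π√(a_t³/μ).
So a_t = (μ t²/π²)^(1/3) = (1.943×10^5 × (95040)² / π²)^(1/3) = 56234 km.
Since a_t = (r₁ + r₂)/2, r₂ = 2a_t − r₁ = 2×56234 − 11400 = 1.01068×10^5 km.

r₂ = 1.01×10^5 km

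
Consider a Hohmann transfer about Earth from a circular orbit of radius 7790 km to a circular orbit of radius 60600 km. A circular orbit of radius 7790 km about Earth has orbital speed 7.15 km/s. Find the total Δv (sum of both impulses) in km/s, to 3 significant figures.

From the circular-orbit relation v² = μ/r at r = 7790 km: μ = v²r = (7.15)² × 7790 = 3.98244×10^5 km³/s².
Semi-major axis of the transfer orbit: a_t = (7790 + 60600)/2 = 34195 km.
Circular speed at r₁: v₁ = √(μ/r₁) = √(3.98244×10^5/7790) = 7.150 km/s.
Transfer-orbit speed at r₁ (vis-viva equation): v_p = √[μ(2/r₁ − 1/a_t)] = 9.518 km/s.
First burn Δv₁ = |v_p − v₁| = 2.368 km/s.
Circular speed at r₂: v₂ = √(μ/r₂) = 2.564 km/s.
Transfer-orbit speed at r₂: v_a = √[μ(2/r₂ − 1/a_t)] = 1.224 km/s.
Second burn Δv₂ = |v₂ − v_a| = 1.340 km/s.
Total Δv = Δv₁ + Δv₂ = 3.708 km/s.

Δv = 3.71 km/s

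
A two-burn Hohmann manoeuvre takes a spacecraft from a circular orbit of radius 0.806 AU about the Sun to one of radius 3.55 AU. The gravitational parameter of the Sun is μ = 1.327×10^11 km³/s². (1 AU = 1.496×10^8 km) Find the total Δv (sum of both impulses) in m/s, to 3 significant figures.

Δv = 15400 m/s

In km: r₁ = 0.806 × 1.496×10^8 = 1.205776×10^8 km; r₂ = 3.55 × 1.496×10^8 = 5.3108×10^8 km.
Transfer-ellipse semi-major axis a_t = (r₁ + r₂)/2 = (1.205776×10^8 + 5.3108×10^8)/2 = 3.258288×10^8 km.
At r₁ the circular-orbit speed is v₁ = √(μ/r₁) = 33.174 km/s.
Transfer-orbit speed at r₁ (vis-viva equation): v_p = √[μ(2/r₁ − 1/a_t)] = 42.353 km/s.
First burn Δv₁ = |v_p − v₁| = 9.179 km/s.
At r₂, v₂ = √(μ/r₂) = 15.807 km/s.
Transfer-orbit speed at r₂: v_a = √[μ(2/r₂ − 1/a_t)] = 9.6160 km/s.
Second burn Δv₂ = |v₂ − v_a| = 6.191 km/s.
Total Δv = Δv₁ + Δv₂ = 15.37 km/s.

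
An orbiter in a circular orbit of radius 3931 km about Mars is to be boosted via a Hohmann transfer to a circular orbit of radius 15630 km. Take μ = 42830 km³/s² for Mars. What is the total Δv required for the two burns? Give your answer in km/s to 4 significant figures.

The Hohmann ellipse has a_t = (r₁ + r₂)/2 = 9780.5 km.
At r₁ the circular-orbit speed is v₁ = √(μ/r₁) = 3.3008 km/s.
On the transfer ellipse at r₁, vis-viva gives v_p = √[μ(2/r₁ − 1/a_t)] = 4.1727 km/s.
First burn Δv₁ = |v_p − v₁| = 0.8719 km/s.
Circular speed at r₂: v₂ = √(μ/r₂) = 1.6554 km/s.
Transfer-orbit speed at r₂: v_a = √[μ(2/r₂ − 1/a_t)] = 1.0495 km/s.
Second burn Δv₂ = |v₂ − v_a| = 0.6059 km/s.
Δv = Δv₁ + Δv₂ = 0.8719 + 0.6059 = 1.478 km/s.

Δv = 1.478 km/s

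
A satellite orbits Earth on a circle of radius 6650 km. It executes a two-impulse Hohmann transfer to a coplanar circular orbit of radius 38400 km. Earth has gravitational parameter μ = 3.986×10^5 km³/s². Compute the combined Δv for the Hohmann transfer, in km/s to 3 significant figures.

Δv = 3.84 km/s

Transfer-ellipse semi-major axis a_t = (r₁ + r₂)/2 = (6650 + 38400)/2 = 22525 km.
Circular speed at r₁: v₁ = √(μ/r₁) = √(3.986×10^5/6650) = 7.7421 km/s.
On the transfer ellipse at r₁, vis-viva gives v_p = √[μ(2/r₁ − 1/a_t)] = 10.109 km/s.
First burn Δv₁ = |v_p − v₁| = 2.367 km/s.
Circular speed at r₂: v₂ = √(μ/r₂) = 3.222 km/s.
Transfer-orbit speed at r₂: v_a = √[μ(2/r₂ − 1/a_t)] = 1.751 km/s.
Second burn Δv₂ = |v₂ − v_a| = 1.471 km/s.
Δv = Δv₁ + Δv₂ = 2.367 + 1.471 = 3.838 km/s.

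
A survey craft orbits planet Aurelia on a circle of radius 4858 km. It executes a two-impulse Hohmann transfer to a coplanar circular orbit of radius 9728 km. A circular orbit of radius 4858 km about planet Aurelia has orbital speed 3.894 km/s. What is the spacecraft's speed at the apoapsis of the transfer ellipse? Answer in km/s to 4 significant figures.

v = 2.246 km/s

From the circular-orbit relation v² = μ/r at r = 4858 km: μ = v²r = (3.894)² × 4858 = 73663.0 km³/s².
Semi-major axis of the transfer orbit: a_t = (4858 + 9728)/2 = 7293 km.
The apoapsis of the transfer ellipse is at r = 9728 km.
Applying v² = μ(2/r − 1/a_t): v = 2.246 km/s.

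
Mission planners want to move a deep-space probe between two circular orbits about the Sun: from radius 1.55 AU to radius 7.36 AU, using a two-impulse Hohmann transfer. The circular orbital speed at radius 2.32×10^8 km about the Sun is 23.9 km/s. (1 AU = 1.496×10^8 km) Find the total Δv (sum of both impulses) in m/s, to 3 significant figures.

Δv = 11300 m/s

From the circular-orbit relation v² = μ/r at r = 2.32×10^8 km: μ = v²r = (23.9)² × 2.32×10^8 = 1.32521×10^11 km³/s².
In km: r₁ = 1.55 × 1.496×10^8 = 2.3188×10^8 km; r₂ = 7.36 × 1.496×10^8 = 1.101056×10^9 km.
Semi-major axis of the transfer orbit: a_t = (2.3188×10^8 + 1.101056×10^9)/2 = 6.66468×10^8 km.
At r₁ the circular-orbit speed is v₁ = √(μ/r₁) = 23.906 km/s.
On the transfer ellipse at r₁, vis-viva equation gives v_p = √[μ(2/r₁ − 1/a_t)] = 30.727 km/s.
First burn Δv₁ = |v_p − v₁| = 6.821 km/s.
At r₂, v₂ = √(μ/r₂) = 10.971 km/s.
Transfer-orbit speed at r₂: v_a = √[μ(2/r₂ − 1/a_t)] = 6.4711 km/s.
Second burn Δv₂ = |v₂ − v_a| = 4.500 km/s.
Δv = Δv₁ + Δv₂ = 6.821 + 4.500 = 11.32 km/s.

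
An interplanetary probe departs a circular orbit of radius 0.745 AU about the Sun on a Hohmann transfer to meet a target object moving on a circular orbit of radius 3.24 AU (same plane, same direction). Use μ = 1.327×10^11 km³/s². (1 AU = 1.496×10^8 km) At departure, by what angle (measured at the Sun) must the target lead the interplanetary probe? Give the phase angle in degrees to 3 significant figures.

In km: r₁ = 0.745 × 1.496×10^8 = 1.11452×10^8 km; r₂ = 3.24 × 1.496×10^8 = 4.84704×10^8 km.
The Hohmann ellipse has a_t = (r₁ + r₂)/2 = 2.98078×10^8 km.
Transfer time t = π√(a_t³/μ) = 4.438×10^7 s.
The target's mean motion on its circular orbit is ω₂ = √(μ/r₂³) = 3.414×10^-8 rad/s.
Angle swept by the target during transfer: ω₂·t = 1.5151 rad = 86.81°.
Arrival is 180° from departure on the ellipse, so φ = 180° − 86.81° = 93.2°.

φ = 93.2°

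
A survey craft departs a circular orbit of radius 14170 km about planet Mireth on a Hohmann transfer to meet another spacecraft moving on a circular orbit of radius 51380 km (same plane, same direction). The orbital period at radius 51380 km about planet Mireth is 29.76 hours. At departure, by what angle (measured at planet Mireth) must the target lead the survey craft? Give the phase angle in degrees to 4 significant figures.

φ = 88.29°

From Kepler's third law T² = 4π²r³/μ at r = 51380 km, T = 29.76 hours = 29.76 × 3600 s = 1.07136×10^5 s: μ = 4π²r³/T² = 4.66521×10^5 km³/s².
Semi-major axis of the transfer orbit: a_t = (14170 + 51380)/2 = 32775 km.
The half-period of the transfer ellipse is t = π√(a_t³/μ) = 27290 s.
Target angular speed ω₂ = √(μ/r₂³) = 5.865×10^-5 rad/s.
Angle swept by the target during transfer: ω₂·t = 1.6006 rad = 91.71°.
Arrival is 180° from departure on the ellipse, so φ = 180° − 91.71° = 88.29°.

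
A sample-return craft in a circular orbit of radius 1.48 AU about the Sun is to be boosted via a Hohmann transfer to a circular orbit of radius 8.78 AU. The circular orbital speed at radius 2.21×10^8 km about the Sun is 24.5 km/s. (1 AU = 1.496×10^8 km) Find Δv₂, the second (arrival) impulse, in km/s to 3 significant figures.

Δv₂ = 4.65 km/s

From the circular-orbit relation v² = μ/r at r = 2.21×10^8 km: μ = v²r = (24.5)² × 2.21×10^8 = 1.32655×10^11 km³/s².
In km: r₁ = 1.48 × 1.496×10^8 = 2.21408×10^8 km; r₂ = 8.78 × 1.496×10^8 = 1.313488×10^9 km.
Semi-major axis of the transfer orbit: a_t = (2.21408×10^8 + 1.313488×10^9)/2 = 7.67448×10^8 km.
Circular speed at r = 1.313488×10^9 km: v_c = √(μ/r) = 10.05 km/s.
Transfer-orbit speed at the same r (vis-viva, a = a_t): v_t = √[μ(2/r − 1/a_t)] = 5.398 km/s.
Δv₂ = |v_t − v_c| = |5.398 − 10.05| = 4.652 km/s.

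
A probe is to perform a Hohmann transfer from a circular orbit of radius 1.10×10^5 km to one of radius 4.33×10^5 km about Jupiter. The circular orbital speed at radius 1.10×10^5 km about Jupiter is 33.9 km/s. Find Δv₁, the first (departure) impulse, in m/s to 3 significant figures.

From the circular-orbit relation v² = μ/r at r = 1.10×10^5 km: μ = v²r = (33.9)² × 1.10×10^5 = 1.26413×10^8 km³/s².
The Hohmann ellipse has a_t = (r₁ + r₂)/2 = 2.715×10^5 km.
Circular speed at r = 1.100×10^5 km: v_c = √(μ/r) = 33.900 km/s.
Vis-viva on the transfer ellipse at r = 1.100×10^5 km gives v_t = √[μ(2/r − 1/a_t)] = 42.811 km/s.
Δv₁ = |v_t − v_c| = |42.811 − 33.900| = 8.911 km/s.

Δv₁ = 8910 m/s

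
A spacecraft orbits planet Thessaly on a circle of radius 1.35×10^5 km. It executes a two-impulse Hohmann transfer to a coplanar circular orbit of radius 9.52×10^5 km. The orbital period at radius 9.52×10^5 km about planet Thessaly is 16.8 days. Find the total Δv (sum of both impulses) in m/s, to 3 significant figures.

From Kepler's third law T² = 4π²r³/μ at r = 9.52×10^5 km, T = 16.8 days = 16.8 × 86400 s = 1.45152×10^6 s: μ = 4π²r³/T² = 1.61668×10^7 km³/s².
The Hohmann ellipse has a_t = (r₁ + r₂)/2 = 5.435×10^5 km.
At r₁ the circular-orbit speed is v₁ = √(μ/r₁) = 10.94 km/s.
Transfer-orbit speed at r₁ (vis-viva): v_p = √[μ(2/r₁ − 1/a_t)] = 14.48 km/s.
First burn Δv₁ = |v_p − v₁| = 3.540 km/s.
Circular speed at r₂: v₂ = √(μ/r₂) = 4.121 km/s.
Transfer-orbit speed at r₂: v_a = √[μ(2/r₂ − 1/a_t)] = 2.054 km/s.
Second burn Δv₂ = |v₂ − v_a| = 2.067 km/s.
Δv = Δv₁ + Δv₂ = 3.540 + 2.067 = 5.607 km/s.

Δv = 5610 m/s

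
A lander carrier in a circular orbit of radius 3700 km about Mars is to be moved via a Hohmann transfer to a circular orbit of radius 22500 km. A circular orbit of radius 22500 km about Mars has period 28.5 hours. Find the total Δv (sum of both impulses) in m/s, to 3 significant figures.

Δv = 1700 m/s

From Kepler's third law T² = 4π²r³/μ at r = 22500 km, T = 28.5 hours = 28.5 × 3600 s = 1.026×10^5 s: μ = 4π²r³/T² = 42718.2 km³/s².
The Hohmann ellipse has a_t = (r₁ + r₂)/2 = 13100 km.
At r₁ the circular-orbit speed is v₁ = √(μ/r₁) = 3.398 km/s.
On the transfer ellipse at r₁, vis-viva equation gives v_p = √[μ(2/r₁ − 1/a_t)] = 4.453 km/s.
First burn Δv₁ = |v_p − v₁| = 1.055 km/s.
Circular speed at r₂: v₂ = √(μ/r₂) = 1.3779 km/s.
Transfer-orbit speed at r₂: v_a = √[μ(2/r₂ − 1/a_t)] = 0.73229 km/s.
Second burn Δv₂ = |v₂ − v_a| = 0.6456 km/s.
Total Δv = Δv₁ + Δv₂ = 1.701 km/s.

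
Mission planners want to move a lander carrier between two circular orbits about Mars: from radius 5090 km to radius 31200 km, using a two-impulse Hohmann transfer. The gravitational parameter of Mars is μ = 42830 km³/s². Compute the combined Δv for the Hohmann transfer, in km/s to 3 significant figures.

The Hohmann ellipse has a_t = (r₁ + r₂)/2 = 18145 km.
Circular speed at r₁: v₁ = √(μ/r₁) = √(42830/5090) = 2.901 km/s.
On the transfer ellipse at r₁, vis-viva equation gives v_p = √[μ(2/r₁ − 1/a_t)] = 3.804 km/s.
First burn Δv₁ = |v_p − v₁| = 0.9030 km/s.
At r₂, v₂ = √(μ/r₂) = 1.17165 km/s.
Transfer-orbit speed at r₂: v_a = √[μ(2/r₂ − 1/a_t)] = 0.620551 km/s.
Second burn Δv₂ = |v₂ − v_a| = 0.5511 km/s.
Δv = Δv₁ + Δv₂ = 0.9030 + 0.5511 = 1.454 km/s.

Δv = 1.45 km/s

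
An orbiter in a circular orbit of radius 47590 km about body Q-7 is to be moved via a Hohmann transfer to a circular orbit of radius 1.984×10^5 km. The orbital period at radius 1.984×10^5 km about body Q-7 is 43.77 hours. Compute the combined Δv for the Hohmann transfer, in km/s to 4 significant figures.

Δv = 7.353 km/s

From Kepler's third law T² = 4π²r³/μ at r = 1.984×10^5 km, T = 43.77 hours = 43.77 × 3600 s = 1.57572×10^5 s: μ = 4π²r³/T² = 1.24173×10^7 km³/s².
The Hohmann ellipse has a_t = (r₁ + r₂)/2 = 1.22995×10^5 km.
At r₁ the circular-orbit speed is v₁ = √(μ/r₁) = 16.1531 km/s.
On the transfer ellipse at r₁, vis-viva equation gives v_p = √[μ(2/r₁ − 1/a_t)] = 20.5155 km/s.
First burn Δv₁ = |v_p − v₁| = 4.3624 km/s.
At r₂, v₂ = √(μ/r₂) = 7.9112 km/s.
Transfer-orbit speed at r₂: v_a = √[μ(2/r₂ − 1/a_t)] = 4.9210 km/s.
Second burn Δv₂ = |v₂ − v_a| = 2.9902 km/s.
Δv = Δv₁ + Δv₂ = 4.3624 + 2.9902 = 7.353 km/s.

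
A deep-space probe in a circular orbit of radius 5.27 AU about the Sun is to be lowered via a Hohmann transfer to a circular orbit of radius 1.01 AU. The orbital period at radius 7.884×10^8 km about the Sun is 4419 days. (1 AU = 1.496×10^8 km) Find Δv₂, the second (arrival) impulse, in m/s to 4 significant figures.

From Kepler's third law T² = 4π²r³/μ at r = 7.884×10^8 km, T = 4419 days = 4419 × 86400 s = 3.818016×10^8 s: μ = 4π²r³/T² = 1.32716×10^11 km³/s².
In km: r₁ = 5.27 × 1.496×10^8 = 7.88392×10^8 km; r₂ = 1.01 × 1.496×10^8 = 1.51096×10^8 km.
Semi-major axis of the transfer orbit: a_t = (7.88392×10^8 + 1.51096×10^8)/2 = 4.69744×10^8 km.
On the circular orbit at r = 1.51096×10^8 km, v_c = √(μ/r) = 29.637 km/s.
Vis-viva on the transfer ellipse at r = 1.51096×10^8 km gives v_t = √[μ(2/r − 1/a_t)] = 38.395 km/s.
Δv₂ = |v_t − v_c| = |38.395 − 29.637| = 8.758 km/s.

Δv₂ = 8758 m/s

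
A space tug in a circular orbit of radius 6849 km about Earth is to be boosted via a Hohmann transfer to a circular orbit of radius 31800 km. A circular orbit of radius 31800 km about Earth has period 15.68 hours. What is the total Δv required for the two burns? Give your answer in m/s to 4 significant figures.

From Kepler's third law T² = 4π²r³/μ at r = 31800 km, T = 15.68 hours = 15.68 × 3600 s = 56448 s: μ = 4π²r³/T² = 3.98423×10^5 km³/s².
Transfer-ellipse semi-major axis a_t = (r₁ + r₂)/2 = (6849 + 31800)/2 = 19324.5 km.
At r₁ the circular-orbit speed is v₁ = √(μ/r₁) = 7.627 km/s.
Transfer-orbit speed at r₁ (vis-viva equation): v_p = √[μ(2/r₁ − 1/a_t)] = 9.784 km/s.
First burn Δv₁ = |v_p − v₁| = 2.157 km/s.
At r₂, v₂ = √(μ/r₂) = 3.5396 km/s.
Transfer-orbit speed at r₂: v_a = √[μ(2/r₂ − 1/a_t)] = 2.1073 km/s.
Second burn Δv₂ = |v₂ − v_a| = 1.432 km/s.
Total Δv = Δv₁ + Δv₂ = 3.589 km/s.

Δv = 3589 m/s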